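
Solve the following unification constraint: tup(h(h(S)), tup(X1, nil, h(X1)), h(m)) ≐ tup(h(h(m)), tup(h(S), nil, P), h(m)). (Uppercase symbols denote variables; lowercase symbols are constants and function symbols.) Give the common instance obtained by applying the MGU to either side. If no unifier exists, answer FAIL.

tup(h(h(m)), tup(h(m), nil, h(h(m))), h(m))

Decompose tup/3: h(h(S)) ≐ h(h(m)),  tup(X1, nil, h(X1)) ≐ tup(h(S), nil, P),  h(m) ≐ h(m).
Decompose h/1: h(S) ≐ h(m).
Decompose h/1: S ≐ m.
Bind S := m; substituting into the one remaining equation that mentions S gives: tup(X1, nil, h(X1)) ≐ tup(h(m), nil, P).
Decompose tup/3: X1 ≐ h(m),  nil ≐ nil,  h(X1) ≐ P.
Bind X1 := h(m); substituting into the one remaining equation that mentions X1 gives: h(h(m)) ≐ P.
Delete trivial equation nil ≐ nil.
Bind P := h(h(m)); no other remaining equation mentions P.
Delete trivial equation h(m) ≐ h(m).
Applying the MGU to either side gives tup(h(h(m)), tup(h(m), nil, h(h(m))), h(m)).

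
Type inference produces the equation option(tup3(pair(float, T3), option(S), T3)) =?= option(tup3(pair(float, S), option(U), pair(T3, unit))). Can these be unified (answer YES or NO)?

NO

Decompose option/1: tup3(pair(float, T3), option(S), T3) =?= tup3(pair(float, S), option(U), pair(T3, unit)).
Decompose tup3/3: pair(float, T3) =?= pair(float, S),  option(S) =?= option(U),  T3 =?= pair(T3, unit).
Decompose pair/2: float =?= float,  T3 =?= S.
Delete trivial equation float =?= float.
Bind T3 := S; substituting into the one remaining equation that mentions T3 gives: S =?= pair(S, unit).
Decompose option/1: S =?= U.
Bind S := U; substituting into the remaining equation gives: U =?= pair(U, unit). Substituting into the earlier binding gives T3 := U.
Occurs check fails: U occurs in pair(U, unit); the equation U =?= pair(U, unit) has no finite solution.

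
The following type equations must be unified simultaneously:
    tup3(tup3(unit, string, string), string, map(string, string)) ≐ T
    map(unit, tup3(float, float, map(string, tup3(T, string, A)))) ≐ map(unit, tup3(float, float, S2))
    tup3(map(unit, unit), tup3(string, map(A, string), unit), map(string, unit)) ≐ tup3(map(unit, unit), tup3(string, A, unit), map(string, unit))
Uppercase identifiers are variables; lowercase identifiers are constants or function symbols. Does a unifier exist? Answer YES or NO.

NO

Bind T := tup3(tup3(unit, string, string), string, map(string, string)); substituting into the one remaining equation that mentions T gives: map(unit, tup3(float, float, map(string, tup3(tup3(tup3(unit, string, string), string, map(string, string)), string, A)))) ≐ map(unit, tup3(float, float, S2)).
Decompose map/2: unit ≐ unit,  tup3(float, float, map(string, tup3(tup3(tup3(unit, string, string), string, map(string, string)), string, A))) ≐ tup3(float, float, S2).
Delete trivial equation unit ≐ unit.
Decompose tup3/3: float ≐ float,  float ≐ float,  map(string, tup3(tup3(tup3(unit, string, string), string, map(string, string)), string, A)) ≐ S2.
Delete trivial equation float ≐ float.
Delete trivial equation float ≐ float.
Bind S2 := map(string, tup3(tup3(tup3(unit, string, string), string, map(string, string)), string, A)); no other remaining equation mentions S2.
Decompose tup3/3: map(unit, unit) ≐ map(unit, unit),  tup3(string, map(A, string), unit) ≐ tup3(string, A, unit),  map(string, unit) ≐ map(string, unit).
Delete trivial equation map(unit, unit) ≐ map(unit, unit).
Decompose tup3/3: string ≐ string,  map(A, string) ≐ A,  unit ≐ unit.
Delete trivial equation string ≐ string.
Occurs check fails: A occurs in map(A, string); the equation A ≐ map(A, string) has no finite solution.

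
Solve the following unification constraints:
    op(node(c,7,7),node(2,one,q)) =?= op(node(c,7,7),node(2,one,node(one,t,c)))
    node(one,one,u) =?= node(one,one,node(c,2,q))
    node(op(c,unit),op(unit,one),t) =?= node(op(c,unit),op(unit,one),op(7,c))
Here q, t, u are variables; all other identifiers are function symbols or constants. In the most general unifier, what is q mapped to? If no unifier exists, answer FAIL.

Decompose op/2: node(c,7,7) =?= node(c,7,7),  node(2,one,q) =?= node(2,one,node(one,t,c)).
Delete trivial equation node(c,7,7) =?= node(c,7,7).
Decompose node/3: 2 =?= 2,  one =?= one,  q =?= node(one,t,c).
Delete trivial equation 2 =?= 2.
Delete trivial equation one =?= one.
Bind q := node(one,t,c); substituting into the one remaining equation that mentions q gives: node(one,one,u) =?= node(one,one,node(c,2,node(one,t,c))).
Decompose node/3: one =?= one,  one =?= one,  u =?= node(c,2,node(one,t,c)).
Delete trivial equation one =?= one.
Delete trivial equation one =?= one.
Bind u := node(c,2,node(one,t,c)); no other remaining equation mentions u.
Decompose node/3: op(c,unit) =?= op(c,unit),  op(unit,one) =?= op(unit,one),  t =?= op(7,c).
Delete trivial equation op(c,unit) =?= op(c,unit).
Delete trivial equation op(unit,one) =?= op(unit,one).
Bind t := op(7,c). Substituting into the earlier bindings gives q := node(one,op(7,c),c), u := node(c,2,node(one,op(7,c),c)).
MGU = { q -> node(one,op(7,c),c), u -> node(c,2,node(one,op(7,c),c)), t -> op(7,c) }, so q -> node(one,op(7,c),c).

node(one,op(7,c),c)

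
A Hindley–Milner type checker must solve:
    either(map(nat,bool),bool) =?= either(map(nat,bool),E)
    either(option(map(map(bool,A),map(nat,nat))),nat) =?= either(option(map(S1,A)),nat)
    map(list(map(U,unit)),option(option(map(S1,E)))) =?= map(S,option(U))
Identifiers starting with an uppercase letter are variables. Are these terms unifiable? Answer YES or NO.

YES

Decompose either/2: map(nat,bool) =?= map(nat,bool),  bool =?= E.
Delete trivial equation map(nat,bool) =?= map(nat,bool).
Bind E := bool; substituting into the one remaining equation that mentions E gives: map(list(map(U,unit)),option(option(map(S1,bool)))) =?= map(S,option(U)).
Decompose either/2: option(map(map(bool,A),map(nat,nat))) =?= option(map(S1,A)),  nat =?= nat.
Decompose option/1: map(map(bool,A),map(nat,nat)) =?= map(S1,A).
Decompose map/2: map(bool,A) =?= S1,  map(nat,nat) =?= A.
Bind S1 := map(bool,A); substituting into the one remaining equation that mentions S1 gives: map(list(map(U,unit)),option(option(map(map(bool,A),bool)))) =?= map(S,option(U)).
Bind A := map(nat,nat); substituting into the one remaining equation that mentions A gives: map(list(map(U,unit)),option(option(map(map(bool,map(nat,nat)),bool)))) =?= map(S,option(U)). Substituting into the earlier binding gives S1 := map(bool,map(nat,nat)).
Delete trivial equation nat =?= nat.
Decompose map/2: list(map(U,unit)) =?= S,  option(option(map(map(bool,map(nat,nat)),bool))) =?= option(U).
Bind S := list(map(U,unit)); no other remaining equation mentions S.
Decompose option/1: option(map(map(bool,map(nat,nat)),bool)) =?= U.
Bind U := option(map(map(bool,map(nat,nat)),bool)). Substituting into the earlier binding gives S := list(map(option(map(map(bool,map(nat,nat)),bool)),unit)).
No equations remain and no clash or occurs-check failure arose, so a unifier exists.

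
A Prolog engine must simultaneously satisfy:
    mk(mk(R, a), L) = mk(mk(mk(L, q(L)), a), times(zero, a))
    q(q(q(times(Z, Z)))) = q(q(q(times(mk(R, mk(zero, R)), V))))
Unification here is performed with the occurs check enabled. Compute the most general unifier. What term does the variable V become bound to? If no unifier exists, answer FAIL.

mk(mk(times(zero, a), q(times(zero, a))), mk(zero, mk(times(zero, a), q(times(zero, a)))))

Decompose mk/2: mk(R, a) = mk(mk(L, q(L)), a),  L = times(zero, a).
Decompose mk/2: R = mk(L, q(L)),  a = a.
Bind R := mk(L, q(L)); substituting into the one remaining equation that mentions R gives: q(q(q(times(Z, Z)))) = q(q(q(times(mk(mk(L, q(L)), mk(zero, mk(L, q(L)))), V)))).
Delete trivial equation a = a.
Bind L := times(zero, a); substituting into the remaining equation gives: q(q(q(times(Z, Z)))) = q(q(q(times(mk(mk(times(zero, a), q(times(zero, a))), mk(zero, mk(times(zero, a), q(times(zero, a))))), V)))). Substituting into the earlier binding gives R := mk(times(zero, a), q(times(zero, a))).
Decompose q/1: q(q(times(Z, Z))) = q(q(times(mk(mk(times(zero, a), q(times(zero, a))), mk(zero, mk(times(zero, a), q(times(zero, a))))), V))).
Decompose q/1: q(times(Z, Z)) = q(times(mk(mk(times(zero, a), q(times(zero, a))), mk(zero, mk(times(zero, a), q(times(zero, a))))), V)).
Decompose q/1: times(Z, Z) = times(mk(mk(times(zero, a), q(times(zero, a))), mk(zero, mk(times(zero, a), q(times(zero, a))))), V).
Decompose times/2: Z = mk(mk(times(zero, a), q(times(zero, a))), mk(zero, mk(times(zero, a), q(times(zero, a))))),  Z = V.
Bind Z := mk(mk(times(zero, a), q(times(zero, a))), mk(zero, mk(times(zero, a), q(times(zero, a))))); substituting into the remaining equation gives: mk(mk(times(zero, a), q(times(zero, a))), mk(zero, mk(times(zero, a), q(times(zero, a))))) = V.
Bind V := mk(mk(times(zero, a), q(times(zero, a))), mk(zero, mk(times(zero, a), q(times(zero, a))))).
MGU = { R ↦ mk(times(zero, a), q(times(zero, a))), L ↦ times(zero, a), Z ↦ mk(mk(times(zero, a), q(times(zero, a))), mk(zero, mk(times(zero, a), q(times(zero, a))))), V ↦ mk(mk(times(zero, a), q(times(zero, a))), mk(zero, mk(times(zero, a), q(times(zero, a))))) }, so V ↦ mk(mk(times(zero, a), q(times(zero, a))), mk(zero, mk(times(zero, a), q(times(zero, a))))).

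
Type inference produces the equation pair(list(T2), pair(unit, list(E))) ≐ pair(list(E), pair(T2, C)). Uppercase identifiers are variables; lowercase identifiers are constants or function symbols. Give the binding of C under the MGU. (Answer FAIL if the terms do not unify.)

Decompose pair/2: list(T2) ≐ list(E),  pair(unit, list(E)) ≐ pair(T2, C).
Decompose list/1: T2 ≐ E.
Bind T2 := E; substituting into the remaining equation gives: pair(unit, list(E)) ≐ pair(E, C).
Decompose pair/2: unit ≐ E,  list(E) ≐ C.
Bind E := unit; substituting into the remaining equation gives: list(unit) ≐ C. Substituting into the earlier binding gives T2 := unit.
Bind C := list(unit).
MGU = { T2 := unit, E := unit, C := list(unit) }, so C := list(unit).

list(unit)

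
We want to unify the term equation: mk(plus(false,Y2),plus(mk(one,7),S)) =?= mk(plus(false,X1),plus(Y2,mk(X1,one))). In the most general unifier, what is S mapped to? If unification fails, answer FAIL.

mk(mk(one,7),one)

Decompose mk/2: plus(false,Y2) =?= plus(false,X1),  plus(mk(one,7),S) =?= plus(Y2,mk(X1,one)).
Decompose plus/2: false =?= false,  Y2 =?= X1.
Delete trivial equation false =?= false.
Bind Y2 := X1; substituting into the remaining equation gives: plus(mk(one,7),S) =?= plus(X1,mk(X1,one)).
Decompose plus/2: mk(one,7) =?= X1,  S =?= mk(X1,one).
Bind X1 := mk(one,7); substituting into the remaining equation gives: S =?= mk(mk(one,7),one). Substituting into the earlier binding gives Y2 := mk(one,7).
Bind S := mk(mk(one,7),one).
MGU = { Y2 -> mk(one,7), X1 -> mk(one,7), S -> mk(mk(one,7),one) }, so S -> mk(mk(one,7),one).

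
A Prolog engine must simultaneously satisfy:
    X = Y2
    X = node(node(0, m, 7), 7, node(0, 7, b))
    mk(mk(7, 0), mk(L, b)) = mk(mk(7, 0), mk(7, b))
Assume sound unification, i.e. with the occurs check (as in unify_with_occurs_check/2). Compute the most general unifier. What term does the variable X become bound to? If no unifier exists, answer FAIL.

Bind X := Y2; substituting into the one remaining equation that mentions X gives: Y2 = node(node(0, m, 7), 7, node(0, 7, b)).
Bind Y2 := node(node(0, m, 7), 7, node(0, 7, b)); no other remaining equation mentions Y2. Substituting into the earlier binding gives X := node(node(0, m, 7), 7, node(0, 7, b)).
Decompose mk/2: mk(7, 0) = mk(7, 0),  mk(L, b) = mk(7, b).
Delete trivial equation mk(7, 0) = mk(7, 0).
Decompose mk/2: L = 7,  b = b.
Bind L := 7; no other remaining equation mentions L.
Delete trivial equation b = b.
MGU = { X -> node(node(0, m, 7), 7, node(0, 7, b)), Y2 -> node(node(0, m, 7), 7, node(0, 7, b)), L -> 7 }, so X -> node(node(0, m, 7), 7, node(0, 7, b)).

node(node(0, m, 7), 7, node(0, 7, b))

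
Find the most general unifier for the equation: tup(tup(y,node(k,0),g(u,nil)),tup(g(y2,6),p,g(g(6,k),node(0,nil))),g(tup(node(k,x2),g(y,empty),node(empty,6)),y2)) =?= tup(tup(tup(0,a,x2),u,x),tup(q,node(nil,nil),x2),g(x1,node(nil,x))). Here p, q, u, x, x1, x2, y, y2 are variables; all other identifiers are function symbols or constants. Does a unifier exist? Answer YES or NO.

YES

Decompose tup/3: tup(y,node(k,0),g(u,nil)) =?= tup(tup(0,a,x2),u,x),  tup(g(y2,6),p,g(g(6,k),node(0,nil))) =?= tup(q,node(nil,nil),x2),  g(tup(node(k,x2),g(y,empty),node(empty,6)),y2) =?= g(x1,node(nil,x)).
Decompose tup/3: y =?= tup(0,a,x2),  node(k,0) =?= u,  g(u,nil) =?= x.
Bind y := tup(0,a,x2); substituting into the one remaining equation that mentions y gives: g(tup(node(k,x2),g(tup(0,a,x2),empty),node(empty,6)),y2) =?= g(x1,node(nil,x)).
Bind u := node(k,0); substituting into the one remaining equation that mentions u gives: g(node(k,0),nil) =?= x.
Bind x := g(node(k,0),nil); substituting into the one remaining equation that mentions x gives: g(tup(node(k,x2),g(tup(0,a,x2),empty),node(empty,6)),y2) =?= g(x1,node(nil,g(node(k,0),nil))).
Decompose tup/3: g(y2,6) =?= q,  p =?= node(nil,nil),  g(g(6,k),node(0,nil)) =?= x2.
Bind q := g(y2,6); no other remaining equation mentions q.
Bind p := node(nil,nil); no other remaining equation mentions p.
Bind x2 := g(g(6,k),node(0,nil)); substituting into the remaining equation gives: g(tup(node(k,g(g(6,k),node(0,nil))),g(tup(0,a,g(g(6,k),node(0,nil))),empty),node(empty,6)),y2) =?= g(x1,node(nil,g(node(k,0),nil))). Substituting into the earlier binding gives y := tup(0,a,g(g(6,k),node(0,nil))).
Decompose g/2: tup(node(k,g(g(6,k),node(0,nil))),g(tup(0,a,g(g(6,k),node(0,nil))),empty),node(empty,6)) =?= x1,  y2 =?= node(nil,g(node(k,0),nil)).
Bind x1 := tup(node(k,g(g(6,k),node(0,nil))),g(tup(0,a,g(g(6,k),node(0,nil))),empty),node(empty,6)); no other remaining equation mentions x1.
Bind y2 := node(nil,g(node(k,0),nil)). Substituting into the earlier binding gives q := g(node(nil,g(node(k,0),nil)),6).
No equations remain and no clash or occurs-check failure arose, so a unifier exists.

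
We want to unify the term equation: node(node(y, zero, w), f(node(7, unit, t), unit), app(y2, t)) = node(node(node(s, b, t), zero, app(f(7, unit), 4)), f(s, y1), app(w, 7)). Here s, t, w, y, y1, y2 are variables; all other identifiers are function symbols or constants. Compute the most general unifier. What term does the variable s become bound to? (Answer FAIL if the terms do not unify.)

Decompose node/3: node(y, zero, w) = node(node(s, b, t), zero, app(f(7, unit), 4)),  f(node(7, unit, t), unit) = f(s, y1),  app(y2, t) = app(w, 7).
Decompose node/3: y = node(s, b, t),  zero = zero,  w = app(f(7, unit), 4).
Bind y := node(s, b, t); no other remaining equation mentions y.
Delete trivial equation zero = zero.
Bind w := app(f(7, unit), 4); substituting into the one remaining equation that mentions w gives: app(y2, t) = app(app(f(7, unit), 4), 7).
Decompose f/2: node(7, unit, t) = s,  unit = y1.
Bind s := node(7, unit, t); no other remaining equation mentions s. Substituting into the earlier binding gives y := node(node(7, unit, t), b, t).
Bind y1 := unit; no other remaining equation mentions y1.
Decompose app/2: y2 = app(f(7, unit), 4),  t = 7.
Bind y2 := app(f(7, unit), 4); no other remaining equation mentions y2.
Bind t := 7. Substituting into the earlier bindings gives y := node(node(7, unit, 7), b, 7), s := node(7, unit, 7).
MGU = { y ↦ node(node(7, unit, 7), b, 7), w ↦ app(f(7, unit), 4), s ↦ node(7, unit, 7), y1 ↦ unit, y2 ↦ app(f(7, unit), 4), t ↦ 7 }, so s ↦ node(7, unit, 7).

node(7, unit, 7)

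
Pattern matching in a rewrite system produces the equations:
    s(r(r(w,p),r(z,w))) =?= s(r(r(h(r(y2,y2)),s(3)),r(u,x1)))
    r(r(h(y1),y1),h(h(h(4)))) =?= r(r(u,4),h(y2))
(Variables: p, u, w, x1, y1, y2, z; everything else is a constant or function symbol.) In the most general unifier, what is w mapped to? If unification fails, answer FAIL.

h(r(h(h(4)),h(h(4))))

Decompose s/1: r(r(w,p),r(z,w)) =?= r(r(h(r(y2,y2)),s(3)),r(u,x1)).
Decompose r/2: r(w,p) =?= r(h(r(y2,y2)),s(3)),  r(z,w) =?= r(u,x1).
Decompose r/2: w =?= h(r(y2,y2)),  p =?= s(3).
Bind w := h(r(y2,y2)); substituting into the one remaining equation that mentions w gives: r(z,h(r(y2,y2))) =?= r(u,x1).
Bind p := s(3); no other remaining equation mentions p.
Decompose r/2: z =?= u,  h(r(y2,y2)) =?= x1.
Bind z := u; no other remaining equation mentions z.
Bind x1 := h(r(y2,y2)); no other remaining equation mentions x1.
Decompose r/2: r(h(y1),y1) =?= r(u,4),  h(h(h(4))) =?= h(y2).
Decompose r/2: h(y1) =?= u,  y1 =?= 4.
Bind u := h(y1); no other remaining equation mentions u. Substituting into the earlier binding gives z := h(y1).
Bind y1 := 4; no other remaining equation mentions y1. Substituting into the earlier bindings gives z := h(4), u := h(4).
Decompose h/1: h(h(4)) =?= y2.
Bind y2 := h(h(4)). Substituting into the earlier bindings gives w := h(r(h(h(4)),h(h(4)))), x1 := h(r(h(h(4)),h(h(4)))).
MGU = { w := h(r(h(h(4)),h(h(4)))), p := s(3), z := h(4), x1 := h(r(h(h(4)),h(h(4)))), u := h(4), y1 := 4, y2 := h(h(4)) }, so w := h(r(h(h(4)),h(h(4)))).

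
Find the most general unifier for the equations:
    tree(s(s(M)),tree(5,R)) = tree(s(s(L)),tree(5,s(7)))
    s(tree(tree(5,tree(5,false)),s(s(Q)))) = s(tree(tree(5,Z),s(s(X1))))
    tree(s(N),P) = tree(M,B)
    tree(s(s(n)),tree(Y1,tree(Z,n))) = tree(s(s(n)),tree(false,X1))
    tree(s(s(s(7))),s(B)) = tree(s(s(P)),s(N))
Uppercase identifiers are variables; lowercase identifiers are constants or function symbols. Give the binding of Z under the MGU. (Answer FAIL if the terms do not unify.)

tree(5,false)

Decompose tree/2: s(s(M)) = s(s(L)),  tree(5,R) = tree(5,s(7)).
Decompose s/1: s(M) = s(L).
Decompose s/1: M = L.
Bind M := L; substituting into the one remaining equation that mentions M gives: tree(s(N),P) = tree(L,B).
Decompose tree/2: 5 = 5,  R = s(7).
Delete trivial equation 5 = 5.
Bind R := s(7); no other remaining equation mentions R.
Decompose s/1: tree(tree(5,tree(5,false)),s(s(Q))) = tree(tree(5,Z),s(s(X1))).
Decompose tree/2: tree(5,tree(5,false)) = tree(5,Z),  s(s(Q)) = s(s(X1)).
Decompose tree/2: 5 = 5,  tree(5,false) = Z.
Delete trivial equation 5 = 5.
Bind Z := tree(5,false); substituting into the one remaining equation that mentions Z gives: tree(s(s(n)),tree(Y1,tree(tree(5,false),n))) = tree(s(s(n)),tree(false,X1)).
Decompose s/1: s(Q) = s(X1).
Decompose s/1: Q = X1.
Bind Q := X1; no other remaining equation mentions Q.
Decompose tree/2: s(N) = L,  P = B.
Bind L := s(N); no other remaining equation mentions L. Substituting into the earlier binding gives M := s(N).
Bind P := B; substituting into the one remaining equation that mentions P gives: tree(s(s(s(7))),s(B)) = tree(s(s(B)),s(N)).
Decompose tree/2: s(s(n)) = s(s(n)),  tree(Y1,tree(tree(5,false),n)) = tree(false,X1).
Delete trivial equation s(s(n)) = s(s(n)).
Decompose tree/2: Y1 = false,  tree(tree(5,false),n) = X1.
Bind Y1 := false; no other remaining equation mentions Y1.
Bind X1 := tree(tree(5,false),n); no other remaining equation mentions X1. Substituting into the earlier binding gives Q := tree(tree(5,false),n).
Decompose tree/2: s(s(s(7))) = s(s(B)),  s(B) = s(N).
Decompose s/1: s(s(7)) = s(B).
Decompose s/1: s(7) = B.
Bind B := s(7); substituting into the remaining equation gives: s(s(7)) = s(N). Substituting into the earlier binding gives P := s(7).
Decompose s/1: s(7) = N.
Bind N := s(7). Substituting into the earlier bindings gives M := s(s(7)), L := s(s(7)).
MGU = { M -> s(s(7)), R -> s(7), Z -> tree(5,false), Q -> tree(tree(5,false),n), L -> s(s(7)), P -> s(7), Y1 -> false, X1 -> tree(tree(5,false),n), B -> s(7), N -> s(7) }, so Z -> tree(5,false).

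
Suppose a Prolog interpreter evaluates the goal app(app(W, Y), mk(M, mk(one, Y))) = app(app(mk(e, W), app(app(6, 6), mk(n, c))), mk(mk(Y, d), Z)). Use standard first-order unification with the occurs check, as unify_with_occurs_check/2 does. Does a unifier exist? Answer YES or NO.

NO

Decompose app/2: app(W, Y) = app(mk(e, W), app(app(6, 6), mk(n, c))),  mk(M, mk(one, Y)) = mk(mk(Y, d), Z).
Decompose app/2: W = mk(e, W),  Y = app(app(6, 6), mk(n, c)).
Occurs check fails: W occurs in mk(e, W); the equation W = mk(e, W) has no finite solution.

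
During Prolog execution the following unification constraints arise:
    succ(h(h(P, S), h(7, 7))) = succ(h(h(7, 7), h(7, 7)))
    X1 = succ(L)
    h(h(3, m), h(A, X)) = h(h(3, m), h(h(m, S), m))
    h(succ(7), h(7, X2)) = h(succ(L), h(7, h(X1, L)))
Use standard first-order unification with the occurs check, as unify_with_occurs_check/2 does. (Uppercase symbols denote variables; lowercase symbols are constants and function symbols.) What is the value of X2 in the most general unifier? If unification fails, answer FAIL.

h(succ(7), 7)

Decompose succ/1: h(h(P, S), h(7, 7)) = h(h(7, 7), h(7, 7)).
Decompose h/2: h(P, S) = h(7, 7),  h(7, 7) = h(7, 7).
Decompose h/2: P = 7,  S = 7.
Bind P := 7; no other remaining equation mentions P.
Bind S := 7; substituting into the one remaining equation that mentions S gives: h(h(3, m), h(A, X)) = h(h(3, m), h(h(m, 7), m)).
Delete trivial equation h(7, 7) = h(7, 7).
Bind X1 := succ(L); substituting into the one remaining equation that mentions X1 gives: h(succ(7), h(7, X2)) = h(succ(L), h(7, h(succ(L), L))).
Decompose h/2: h(3, m) = h(3, m),  h(A, X) = h(h(m, 7), m).
Delete trivial equation h(3, m) = h(3, m).
Decompose h/2: A = h(m, 7),  X = m.
Bind A := h(m, 7); no other remaining equation mentions A.
Bind X := m; no other remaining equation mentions X.
Decompose h/2: succ(7) = succ(L),  h(7, X2) = h(7, h(succ(L), L)).
Decompose succ/1: 7 = L.
Bind L := 7; substituting into the remaining equation gives: h(7, X2) = h(7, h(succ(7), 7)). Substituting into the earlier binding gives X1 := succ(7).
Decompose h/2: 7 = 7,  X2 = h(succ(7), 7).
Delete trivial equation 7 = 7.
Bind X2 := h(succ(7), 7).
MGU = { P -> 7, S -> 7, X1 -> succ(7), A -> h(m, 7), X -> m, L -> 7, X2 -> h(succ(7), 7) }, so X2 -> h(succ(7), 7).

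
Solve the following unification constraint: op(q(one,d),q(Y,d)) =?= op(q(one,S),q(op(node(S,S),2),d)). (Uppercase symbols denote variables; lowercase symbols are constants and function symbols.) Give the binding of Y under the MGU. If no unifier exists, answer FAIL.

Decompose op/2: q(one,d) =?= q(one,S),  q(Y,d) =?= q(op(node(S,S),2),d).
Decompose q/2: one =?= one,  d =?= S.
Delete trivial equation one =?= one.
Bind S := d; substituting into the remaining equation gives: q(Y,d) =?= q(op(node(d,d),2),d).
Decompose q/2: Y =?= op(node(d,d),2),  d =?= d.
Bind Y := op(node(d,d),2); no other remaining equation mentions Y.
Delete trivial equation d =?= d.
MGU = { S := d, Y := op(node(d,d),2) }, so Y := op(node(d,d),2).

op(node(d,d),2)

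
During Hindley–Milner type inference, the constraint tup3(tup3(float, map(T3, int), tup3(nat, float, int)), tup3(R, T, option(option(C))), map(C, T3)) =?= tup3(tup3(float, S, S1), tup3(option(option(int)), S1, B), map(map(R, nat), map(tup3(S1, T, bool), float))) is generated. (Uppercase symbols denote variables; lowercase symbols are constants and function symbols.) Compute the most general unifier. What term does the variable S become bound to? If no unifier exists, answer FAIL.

map(map(tup3(tup3(nat, float, int), tup3(nat, float, int), bool), float), int)

Decompose tup3/3: tup3(float, map(T3, int), tup3(nat, float, int)) =?= tup3(float, S, S1),  tup3(R, T, option(option(C))) =?= tup3(option(option(int)), S1, B),  map(C, T3) =?= map(map(R, nat), map(tup3(S1, T, bool), float)).
Decompose tup3/3: float =?= float,  map(T3, int) =?= S,  tup3(nat, float, int) =?= S1.
Delete trivial equation float =?= float.
Bind S := map(T3, int); no other remaining equation mentions S.
Bind S1 := tup3(nat, float, int); substituting into the remaining equations gives: tup3(R, T, option(option(C))) =?= tup3(option(option(int)), tup3(nat, float, int), B),  map(C, T3) =?= map(map(R, nat), map(tup3(tup3(nat, float, int), T, bool), float)).
Decompose tup3/3: R =?= option(option(int)),  T =?= tup3(nat, float, int),  option(option(C)) =?= B.
Bind R := option(option(int)); substituting into the one remaining equation that mentions R gives: map(C, T3) =?= map(map(option(option(int)), nat), map(tup3(tup3(nat, float, int), T, bool), float)).
Bind T := tup3(nat, float, int); substituting into the one remaining equation that mentions T gives: map(C, T3) =?= map(map(option(option(int)), nat), map(tup3(tup3(nat, float, int), tup3(nat, float, int), bool), float)).
Bind B := option(option(C)); no other remaining equation mentions B.
Decompose map/2: C =?= map(option(option(int)), nat),  T3 =?= map(tup3(tup3(nat, float, int), tup3(nat, float, int), bool), float).
Bind C := map(option(option(int)), nat); no other remaining equation mentions C. Substituting into the earlier binding gives B := option(option(map(option(option(int)), nat))).
Bind T3 := map(tup3(tup3(nat, float, int), tup3(nat, float, int), bool), float). Substituting into the earlier binding gives S := map(map(tup3(tup3(nat, float, int), tup3(nat, float, int), bool), float), int).
MGU = { S := map(map(tup3(tup3(nat, float, int), tup3(nat, float, int), bool), float), int), S1 := tup3(nat, float, int), R := option(option(int)), T := tup3(nat, float, int), B := option(option(map(option(option(int)), nat))), C := map(option(option(int)), nat), T3 := map(tup3(tup3(nat, float, int), tup3(nat, float, int), bool), float) }, so S := map(map(tup3(tup3(nat, float, int), tup3(nat, float, int), bool), float), int).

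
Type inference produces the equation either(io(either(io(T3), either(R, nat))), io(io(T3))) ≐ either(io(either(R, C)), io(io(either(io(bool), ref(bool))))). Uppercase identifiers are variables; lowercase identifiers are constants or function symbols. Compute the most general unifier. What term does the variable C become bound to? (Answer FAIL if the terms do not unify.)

Decompose either/2: io(either(io(T3), either(R, nat))) ≐ io(either(R, C)),  io(io(T3)) ≐ io(io(either(io(bool), ref(bool)))).
Decompose io/1: either(io(T3), either(R, nat)) ≐ either(R, C).
Decompose either/2: io(T3) ≐ R,  either(R, nat) ≐ C.
Bind R := io(T3); substituting into the one remaining equation that mentions R gives: either(io(T3), nat) ≐ C.
Bind C := either(io(T3), nat); no other remaining equation mentions C.
Decompose io/1: io(T3) ≐ io(either(io(bool), ref(bool))).
Decompose io/1: T3 ≐ either(io(bool), ref(bool)).
Bind T3 := either(io(bool), ref(bool)). Substituting into the earlier bindings gives R := io(either(io(bool), ref(bool))), C := either(io(either(io(bool), ref(bool))), nat).
MGU = { R -> io(either(io(bool), ref(bool))), C -> either(io(either(io(bool), ref(bool))), nat), T3 -> either(io(bool), ref(bool)) }, so C -> either(io(either(io(bool), ref(bool))), nat).

either(io(either(io(bool), ref(bool))), nat)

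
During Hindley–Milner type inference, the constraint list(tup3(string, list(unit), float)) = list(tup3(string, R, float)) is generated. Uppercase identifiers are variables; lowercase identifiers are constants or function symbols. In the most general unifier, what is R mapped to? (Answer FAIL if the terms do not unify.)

Decompose list/1: tup3(string, list(unit), float) = tup3(string, R, float).
Decompose tup3/3: string = string,  list(unit) = R,  float = float.
Delete trivial equation string = string.
Bind R := list(unit); no other remaining equation mentions R.
Delete trivial equation float = float.
MGU = { R ↦ list(unit) }, so R ↦ list(unit).

list(unit)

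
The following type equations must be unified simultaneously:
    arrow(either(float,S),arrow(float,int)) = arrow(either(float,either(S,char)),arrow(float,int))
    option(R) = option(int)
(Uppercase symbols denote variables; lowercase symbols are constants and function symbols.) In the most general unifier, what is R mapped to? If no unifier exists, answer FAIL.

Decompose arrow/2: either(float,S) = either(float,either(S,char)),  arrow(float,int) = arrow(float,int).
Decompose either/2: float = float,  S = either(S,char).
Delete trivial equation float = float.
Occurs check fails: S occurs in either(S,char); the equation S = either(S,char) has no finite solution.

FAIL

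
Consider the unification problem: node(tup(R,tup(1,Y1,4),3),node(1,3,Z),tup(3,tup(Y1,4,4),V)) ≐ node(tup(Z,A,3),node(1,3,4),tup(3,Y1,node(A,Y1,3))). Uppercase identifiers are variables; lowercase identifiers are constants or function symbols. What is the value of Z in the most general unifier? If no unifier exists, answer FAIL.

Decompose node/3: tup(R,tup(1,Y1,4),3) ≐ tup(Z,A,3),  node(1,3,Z) ≐ node(1,3,4),  tup(3,tup(Y1,4,4),V) ≐ tup(3,Y1,node(A,Y1,3)).
Decompose tup/3: R ≐ Z,  tup(1,Y1,4) ≐ A,  3 ≐ 3.
Bind R := Z; no other remaining equation mentions R.
Bind A := tup(1,Y1,4); substituting into the one remaining equation that mentions A gives: tup(3,tup(Y1,4,4),V) ≐ tup(3,Y1,node(tup(1,Y1,4),Y1,3)).
Delete trivial equation 3 ≐ 3.
Decompose node/3: 1 ≐ 1,  3 ≐ 3,  Z ≐ 4.
Delete trivial equation 1 ≐ 1.
Delete trivial equation 3 ≐ 3.
Bind Z := 4; no other remaining equation mentions Z. Substituting into the earlier binding gives R := 4.
Decompose tup/3: 3 ≐ 3,  tup(Y1,4,4) ≐ Y1,  V ≐ node(tup(1,Y1,4),Y1,3).
Delete trivial equation 3 ≐ 3.
Occurs check fails: Y1 occurs in tup(Y1,4,4); the equation Y1 ≐ tup(Y1,4,4) has no finite solution.

FAIL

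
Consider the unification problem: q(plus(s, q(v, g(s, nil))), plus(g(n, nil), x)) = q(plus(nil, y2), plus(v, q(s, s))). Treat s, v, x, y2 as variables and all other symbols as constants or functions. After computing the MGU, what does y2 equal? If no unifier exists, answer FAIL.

q(g(n, nil), g(nil, nil))

Decompose q/2: plus(s, q(v, g(s, nil))) = plus(nil, y2),  plus(g(n, nil), x) = plus(v, q(s, s)).
Decompose plus/2: s = nil,  q(v, g(s, nil)) = y2.
Bind s := nil; substituting into the remaining equations gives: q(v, g(nil, nil)) = y2,  plus(g(n, nil), x) = plus(v, q(nil, nil)).
Bind y2 := q(v, g(nil, nil)); no other remaining equation mentions y2.
Decompose plus/2: g(n, nil) = v,  x = q(nil, nil).
Bind v := g(n, nil); no other remaining equation mentions v. Substituting into the earlier binding gives y2 := q(g(n, nil), g(nil, nil)).
Bind x := q(nil, nil).
MGU = { s := nil, y2 := q(g(n, nil), g(nil, nil)), v := g(n, nil), x := q(nil, nil) }, so y2 := q(g(n, nil), g(nil, nil)).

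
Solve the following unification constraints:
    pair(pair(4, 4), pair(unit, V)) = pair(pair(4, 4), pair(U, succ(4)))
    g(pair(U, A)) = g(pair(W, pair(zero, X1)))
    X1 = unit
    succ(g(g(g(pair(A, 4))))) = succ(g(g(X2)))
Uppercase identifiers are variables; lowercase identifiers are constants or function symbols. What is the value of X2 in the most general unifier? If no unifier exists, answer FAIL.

Decompose pair/2: pair(4, 4) = pair(4, 4),  pair(unit, V) = pair(U, succ(4)).
Delete trivial equation pair(4, 4) = pair(4, 4).
Decompose pair/2: unit = U,  V = succ(4).
Bind U := unit; substituting into the one remaining equation that mentions U gives: g(pair(unit, A)) = g(pair(W, pair(zero, X1))).
Bind V := succ(4); no other remaining equation mentions V.
Decompose g/1: pair(unit, A) = pair(W, pair(zero, X1)).
Decompose pair/2: unit = W,  A = pair(zero, X1).
Bind W := unit; no other remaining equation mentions W.
Bind A := pair(zero, X1); substituting into the one remaining equation that mentions A gives: succ(g(g(g(pair(pair(zero, X1), 4))))) = succ(g(g(X2))).
Bind X1 := unit; substituting into the remaining equation gives: succ(g(g(g(pair(pair(zero, unit), 4))))) = succ(g(g(X2))). Substituting into the earlier binding gives A := pair(zero, unit).
Decompose succ/1: g(g(g(pair(pair(zero, unit), 4)))) = g(g(X2)).
Decompose g/1: g(g(pair(pair(zero, unit), 4))) = g(X2).
Decompose g/1: g(pair(pair(zero, unit), 4)) = X2.
Bind X2 := g(pair(pair(zero, unit), 4)).
MGU = { U -> unit, V -> succ(4), W -> unit, A -> pair(zero, unit), X1 -> unit, X2 -> g(pair(pair(zero, unit), 4)) }, so X2 -> g(pair(pair(zero, unit), 4)).

g(pair(pair(zero, unit), 4))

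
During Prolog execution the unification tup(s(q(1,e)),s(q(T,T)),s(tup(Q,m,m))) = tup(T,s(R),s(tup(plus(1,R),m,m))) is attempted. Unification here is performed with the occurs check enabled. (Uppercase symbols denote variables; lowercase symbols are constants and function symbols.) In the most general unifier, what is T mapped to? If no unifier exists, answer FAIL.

s(q(1,e))

Decompose tup/3: s(q(1,e)) = T,  s(q(T,T)) = s(R),  s(tup(Q,m,m)) = s(tup(plus(1,R),m,m)).
Bind T := s(q(1,e)); substituting into the one remaining equation that mentions T gives: s(q(s(q(1,e)),s(q(1,e)))) = s(R).
Decompose s/1: q(s(q(1,e)),s(q(1,e))) = R.
Bind R := q(s(q(1,e)),s(q(1,e))); substituting into the remaining equation gives: s(tup(Q,m,m)) = s(tup(plus(1,q(s(q(1,e)),s(q(1,e)))),m,m)).
Decompose s/1: tup(Q,m,m) = tup(plus(1,q(s(q(1,e)),s(q(1,e)))),m,m).
Decompose tup/3: Q = plus(1,q(s(q(1,e)),s(q(1,e)))),  m = m,  m = m.
Bind Q := plus(1,q(s(q(1,e)),s(q(1,e)))); no other remaining equation mentions Q.
Delete trivial equation m = m.
Delete trivial equation m = m.
MGU = { T ↦ s(q(1,e)), R ↦ q(s(q(1,e)),s(q(1,e))), Q ↦ plus(1,q(s(q(1,e)),s(q(1,e)))) }, so T ↦ s(q(1,e)).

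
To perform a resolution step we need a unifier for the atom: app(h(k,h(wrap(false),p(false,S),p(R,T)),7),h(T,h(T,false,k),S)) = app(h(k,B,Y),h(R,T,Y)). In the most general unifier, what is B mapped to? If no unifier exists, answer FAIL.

Decompose app/2: h(k,h(wrap(false),p(false,S),p(R,T)),7) = h(k,B,Y),  h(T,h(T,false,k),S) = h(R,T,Y).
Decompose h/3: k = k,  h(wrap(false),p(false,S),p(R,T)) = B,  7 = Y.
Delete trivial equation k = k.
Bind B := h(wrap(false),p(false,S),p(R,T)); no other remaining equation mentions B.
Bind Y := 7; substituting into the remaining equation gives: h(T,h(T,false,k),S) = h(R,T,7).
Decompose h/3: T = R,  h(T,false,k) = T,  S = 7.
Bind T := R; substituting into the one remaining equation that mentions T gives: h(R,false,k) = R. Substituting into the earlier binding gives B := h(wrap(false),p(false,S),p(R,R)).
Occurs check fails: R occurs in h(R,false,k); the equation R = h(R,false,k) has no finite solution.

FAIL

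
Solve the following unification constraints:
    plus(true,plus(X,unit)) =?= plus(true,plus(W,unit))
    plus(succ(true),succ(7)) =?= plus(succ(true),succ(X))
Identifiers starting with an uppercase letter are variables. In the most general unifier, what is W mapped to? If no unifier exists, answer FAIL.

Decompose plus/2: true =?= true,  plus(X,unit) =?= plus(W,unit).
Delete trivial equation true =?= true.
Decompose plus/2: X =?= W,  unit =?= unit.
Bind X := W; substituting into the one remaining equation that mentions X gives: plus(succ(true),succ(7)) =?= plus(succ(true),succ(W)).
Delete trivial equation unit =?= unit.
Decompose plus/2: succ(true) =?= succ(true),  succ(7) =?= succ(W).
Delete trivial equation succ(true) =?= succ(true).
Decompose succ/1: 7 =?= W.
Bind W := 7. Substituting into the earlier binding gives X := 7.
MGU = { X ↦ 7, W ↦ 7 }, so W ↦ 7.

7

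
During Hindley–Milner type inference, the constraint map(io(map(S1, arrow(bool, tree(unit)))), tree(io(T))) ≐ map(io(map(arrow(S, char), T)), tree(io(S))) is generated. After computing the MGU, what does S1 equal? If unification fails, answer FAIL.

Decompose map/2: io(map(S1, arrow(bool, tree(unit)))) ≐ io(map(arrow(S, char), T)),  tree(io(T)) ≐ tree(io(S)).
Decompose io/1: map(S1, arrow(bool, tree(unit))) ≐ map(arrow(S, char), T).
Decompose map/2: S1 ≐ arrow(S, char),  arrow(bool, tree(unit)) ≐ T.
Bind S1 := arrow(S, char); no other remaining equation mentions S1.
Bind T := arrow(bool, tree(unit)); substituting into the remaining equation gives: tree(io(arrow(bool, tree(unit)))) ≐ tree(io(S)).
Decompose tree/1: io(arrow(bool, tree(unit))) ≐ io(S).
Decompose io/1: arrow(bool, tree(unit)) ≐ S.
Bind S := arrow(bool, tree(unit)). Substituting into the earlier binding gives S1 := arrow(arrow(bool, tree(unit)), char).
MGU = { S1 := arrow(arrow(bool, tree(unit)), char), T := arrow(bool, tree(unit)), S := arrow(bool, tree(unit)) }, so S1 := arrow(arrow(bool, tree(unit)), char).

arrow(arrow(bool, tree(unit)), char)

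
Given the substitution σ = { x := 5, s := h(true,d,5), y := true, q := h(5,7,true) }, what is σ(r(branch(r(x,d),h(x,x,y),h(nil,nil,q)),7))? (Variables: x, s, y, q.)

r(branch(r(5,d),h(5,5,true),h(nil,nil,h(5,7,true))),7)

Replace each occurrence of x with 5.
Replace each occurrence of y with true.
Replace each occurrence of q with h(5,7,true).
Result: r(branch(r(5,d),h(5,5,true),h(nil,nil,h(5,7,true))),7).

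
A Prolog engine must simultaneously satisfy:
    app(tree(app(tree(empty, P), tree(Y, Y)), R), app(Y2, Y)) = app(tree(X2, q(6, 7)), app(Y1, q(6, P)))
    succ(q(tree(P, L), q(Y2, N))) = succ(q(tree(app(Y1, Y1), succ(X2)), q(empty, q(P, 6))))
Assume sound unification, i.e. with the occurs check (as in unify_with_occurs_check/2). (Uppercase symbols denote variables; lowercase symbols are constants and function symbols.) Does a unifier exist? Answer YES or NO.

YES

Decompose app/2: tree(app(tree(empty, P), tree(Y, Y)), R) = tree(X2, q(6, 7)),  app(Y2, Y) = app(Y1, q(6, P)).
Decompose tree/2: app(tree(empty, P), tree(Y, Y)) = X2,  R = q(6, 7).
Bind X2 := app(tree(empty, P), tree(Y, Y)); substituting into the one remaining equation that mentions X2 gives: succ(q(tree(P, L), q(Y2, N))) = succ(q(tree(app(Y1, Y1), succ(app(tree(empty, P), tree(Y, Y)))), q(empty, q(P, 6)))).
Bind R := q(6, 7); no other remaining equation mentions R.
Decompose app/2: Y2 = Y1,  Y = q(6, P).
Bind Y2 := Y1; substituting into the one remaining equation that mentions Y2 gives: succ(q(tree(P, L), q(Y1, N))) = succ(q(tree(app(Y1, Y1), succ(app(tree(empty, P), tree(Y, Y)))), q(empty, q(P, 6)))).
Bind Y := q(6, P); substituting into the remaining equation gives: succ(q(tree(P, L), q(Y1, N))) = succ(q(tree(app(Y1, Y1), succ(app(tree(empty, P), tree(q(6, P), q(6, P))))), q(empty, q(P, 6)))). Substituting into the earlier binding gives X2 := app(tree(empty, P), tree(q(6, P), q(6, P))).
Decompose succ/1: q(tree(P, L), q(Y1, N)) = q(tree(app(Y1, Y1), succ(app(tree(empty, P), tree(q(6, P), q(6, P))))), q(empty, q(P, 6))).
Decompose q/2: tree(P, L) = tree(app(Y1, Y1), succ(app(tree(empty, P), tree(q(6, P), q(6, P))))),  q(Y1, N) = q(empty, q(P, 6)).
Decompose tree/2: P = app(Y1, Y1),  L = succ(app(tree(empty, P), tree(q(6, P), q(6, P)))).
Bind P := app(Y1, Y1); substituting into the remaining equations gives: L = succ(app(tree(empty, app(Y1, Y1)), tree(q(6, app(Y1, Y1)), q(6, app(Y1, Y1))))),  q(Y1, N) = q(empty, q(app(Y1, Y1), 6)). Substituting into the earlier bindings gives X2 := app(tree(empty, app(Y1, Y1)), tree(q(6, app(Y1, Y1)), q(6, app(Y1, Y1)))), Y := q(6, app(Y1, Y1)).
Bind L := succ(app(tree(empty, app(Y1, Y1)), tree(q(6, app(Y1, Y1)), q(6, app(Y1, Y1))))); no other remaining equation mentions L.
Decompose q/2: Y1 = empty,  N = q(app(Y1, Y1), 6).
Bind Y1 := empty; substituting into the remaining equation gives: N = q(app(empty, empty), 6). Substituting into the earlier bindings gives X2 := app(tree(empty, app(empty, empty)), tree(q(6, app(empty, empty)), q(6, app(empty, empty)))), Y2 := empty, Y := q(6, app(empty, empty)), P := app(empty, empty), L := succ(app(tree(empty, app(empty, empty)), tree(q(6, app(empty, empty)), q(6, app(empty, empty))))).
Bind N := q(app(empty, empty), 6).
No equations remain and no clash or occurs-check failure arose, so a unifier exists.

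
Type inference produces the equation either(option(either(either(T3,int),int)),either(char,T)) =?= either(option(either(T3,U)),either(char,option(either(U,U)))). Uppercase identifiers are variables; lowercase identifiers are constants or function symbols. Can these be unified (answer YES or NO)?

NO

Decompose either/2: option(either(either(T3,int),int)) =?= option(either(T3,U)),  either(char,T) =?= either(char,option(either(U,U))).
Decompose option/1: either(either(T3,int),int) =?= either(T3,U).
Decompose either/2: either(T3,int) =?= T3,  int =?= U.
Occurs check fails: T3 occurs in either(T3,int); the equation T3 =?= either(T3,int) has no finite solution.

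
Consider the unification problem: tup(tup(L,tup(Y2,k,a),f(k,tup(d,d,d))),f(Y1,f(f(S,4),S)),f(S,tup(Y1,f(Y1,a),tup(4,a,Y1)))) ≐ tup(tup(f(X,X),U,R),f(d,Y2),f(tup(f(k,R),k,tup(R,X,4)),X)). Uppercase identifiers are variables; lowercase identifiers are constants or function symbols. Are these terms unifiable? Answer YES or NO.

Decompose tup/3: tup(L,tup(Y2,k,a),f(k,tup(d,d,d))) ≐ tup(f(X,X),U,R),  f(Y1,f(f(S,4),S)) ≐ f(d,Y2),  f(S,tup(Y1,f(Y1,a),tup(4,a,Y1))) ≐ f(tup(f(k,R),k,tup(R,X,4)),X).
Decompose tup/3: L ≐ f(X,X),  tup(Y2,k,a) ≐ U,  f(k,tup(d,d,d)) ≐ R.
Bind L := f(X,X); no other remaining equation mentions L.
Bind U := tup(Y2,k,a); no other remaining equation mentions U.
Bind R := f(k,tup(d,d,d)); substituting into the one remaining equation that mentions R gives: f(S,tup(Y1,f(Y1,a),tup(4,a,Y1))) ≐ f(tup(f(k,f(k,tup(d,d,d))),k,tup(f(k,tup(d,d,d)),X,4)),X).
Decompose f/2: Y1 ≐ d,  f(f(S,4),S) ≐ Y2.
Bind Y1 := d; substituting into the one remaining equation that mentions Y1 gives: f(S,tup(d,f(d,a),tup(4,a,d))) ≐ f(tup(f(k,f(k,tup(d,d,d))),k,tup(f(k,tup(d,d,d)),X,4)),X).
Bind Y2 := f(f(S,4),S); no other remaining equation mentions Y2. Substituting into the earlier binding gives U := tup(f(f(S,4),S),k,a).
Decompose f/2: S ≐ tup(f(k,f(k,tup(d,d,d))),k,tup(f(k,tup(d,d,d)),X,4)),  tup(d,f(d,a),tup(4,a,d)) ≐ X.
Bind S := tup(f(k,f(k,tup(d,d,d))),k,tup(f(k,tup(d,d,d)),X,4)); no other remaining equation mentions S. Substituting into the earlier bindings gives U := tup(f(f(tup(f(k,f(k,tup(d,d,d))),k,tup(f(k,tup(d,d,d)),X,4)),4),tup(f(k,f(k,tup(d,d,d))),k,tup(f(k,tup(d,d,d)),X,4))),k,a), Y2 := f(f(tup(f(k,f(k,tup(d,d,d))),k,tup(f(k,tup(d,d,d)),X,4)),4),tup(f(k,f(k,tup(d,d,d))),k,tup(f(k,tup(d,d,d)),X,4))).
Bind X := tup(d,f(d,a),tup(4,a,d)). Substituting into the earlier bindings gives L := f(tup(d,f(d,a),tup(4,a,d)),tup(d,f(d,a),tup(4,a,d))), U := tup(f(f(tup(f(k,f(k,tup(d,d,d))),k,tup(f(k,tup(d,d,d)),tup(d,f(d,a),tup(4,a,d)),4)),4),tup(f(k,f(k,tup(d,d,d))),k,tup(f(k,tup(d,d,d)),tup(d,f(d,a),tup(4,a,d)),4))),k,a), Y2 := f(f(tup(f(k,f(k,tup(d,d,d))),k,tup(f(k,tup(d,d,d)),tup(d,f(d,a),tup(4,a,d)),4)),4),tup(f(k,f(k,tup(d,d,d))),k,tup(f(k,tup(d,d,d)),tup(d,f(d,a),tup(4,a,d)),4))), S := tup(f(k,f(k,tup(d,d,d))),k,tup(f(k,tup(d,d,d)),tup(d,f(d,a),tup(4,a,d)),4)).
No equations remain and no clash or occurs-check failure arose, so a unifier exists.

YES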